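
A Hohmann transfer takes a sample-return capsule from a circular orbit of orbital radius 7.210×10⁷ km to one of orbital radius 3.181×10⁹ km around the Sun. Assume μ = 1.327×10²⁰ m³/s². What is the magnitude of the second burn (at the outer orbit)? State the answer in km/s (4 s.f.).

Δv ≈ 5.099 km/s

r₁ = 7.210×10⁷ km = 7.210×10¹⁰ m.
r₂ = 3.181×10⁹ km = 3.181×10¹² m.
Transfer ellipse a_t = (r₁ + r₂)/2 = 1.627×10¹² m.
At r₁: circular v_c1 = √(μ/r₁) = 42900 m/s; transfer-perihelion v_p = √[μ(2/r₁ − 1/a_t)] = 60000 m/s.
At r₂: circular v_c2 = √(μ/r₂) = 6459 m/s; transfer-aphelion v_a = √[μ(2/r₂ − 1/a_t)] = 1360 m/s.
Δv₂ = v_c2 − v_a = 5099 m/s.
= 5.099 km/s.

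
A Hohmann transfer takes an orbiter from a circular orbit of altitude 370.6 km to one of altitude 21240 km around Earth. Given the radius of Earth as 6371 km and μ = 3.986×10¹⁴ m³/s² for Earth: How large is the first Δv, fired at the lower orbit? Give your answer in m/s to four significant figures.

Δv ≈ 2060 m/s

r₁ = 6371 + 370.6 = 6741.6 km = 6.7416×10⁶ m.
r₂ = 6371 + 21240 = 27611 km = 2.7611×10⁷ m.
Transfer ellipse a_t = (r₁ + r₂)/2 = 1.718×10⁷ m.
At r₁: circular v_c1 = √(μ/r₁) = 7689 m/s; transfer-perigee v_p = √[μ(2/r₁ − 1/a_t)] = 9749 m/s.
Δv₁ = v_p − v_c1 = 2060 m/s.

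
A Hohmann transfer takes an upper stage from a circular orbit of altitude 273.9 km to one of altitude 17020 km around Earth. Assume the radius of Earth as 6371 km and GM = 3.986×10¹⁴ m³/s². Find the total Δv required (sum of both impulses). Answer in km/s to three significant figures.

Δv_total ≈ 3.30 km/s

r₁ = 6371 + 273.9 = 6644.9 km = 6.6449×10⁶ m.
r₂ = 6371 + 17020 = 23391 km = 2.3391×10⁷ m.
Transfer ellipse a_t = (r₁ + r₂)/2 = 1.502×10⁷ m.
At r₁: circular v_c1 = √(μ/r₁) = 7745 m/s; transfer-perigee v_p = √[μ(2/r₁ − 1/a_t)] = 9666 m/s.
Δv₁ = v_p − v_c1 = 1921 m/s.
At r₂: circular v_c2 = √(μ/r₂) = 4128 m/s; transfer-apogee v_a = √[μ(2/r₂ − 1/a_t)] = 2746 m/s.
Δv₂ = v_c2 − v_a = 1382 m/s.
Total Δv = Δv₁ + Δv₂ = 3303 m/s = 3.303 km/s.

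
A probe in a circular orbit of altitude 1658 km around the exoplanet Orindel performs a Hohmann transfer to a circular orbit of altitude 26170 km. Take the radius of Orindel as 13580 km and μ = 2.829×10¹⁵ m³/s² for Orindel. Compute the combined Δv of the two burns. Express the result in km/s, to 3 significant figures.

Δv_total ≈ 4.91 km/s

r₁ = 13580 + 1658 = 15238 km = 1.5238×10⁷ m.
r₂ = 13580 + 26170 = 39750 km = 3.9750×10⁷ m.
Transfer ellipse a_t = (r₁ + r₂)/2 = 2.749×10⁷ m.
At r₁: circular v_c1 = √(μ/r₁) = 13630 m/s; transfer-periapsis v_p = √[μ(2/r₁ − 1/a_t)] = 16380 m/s.
Δv₁ = v_p − v_c1 = 2758 m/s.
At r₂: circular v_c2 = √(μ/r₂) = 8436 m/s; transfer-apoapsis v_a = √[μ(2/r₂ − 1/a_t)] = 6280 m/s.
Δv₂ = v_c2 − v_a = 2156 m/s.
Total Δv = Δv₁ + Δv₂ = 4914 m/s = 4.914 km/s.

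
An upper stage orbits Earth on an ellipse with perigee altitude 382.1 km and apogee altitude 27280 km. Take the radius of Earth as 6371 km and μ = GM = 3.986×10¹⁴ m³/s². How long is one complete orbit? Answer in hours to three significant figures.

r_p = 6371 + 382.1 = 6753.1 km = 6.7531×10⁶ m.
r_a = 6371 + 27280 = 33651 km = 3.3651×10⁷ m.
Semi-major axis a = (r_p + r_a)/2 = (6753.1 + 33651)/2 = 20202 km = 2.020×10⁷ m.
By Kepler's third law T = 2π√(a³/μ) = 2π × 4.548×10³ = 2.858×10⁴ s.
= 7.938 hours.

T ≈ 7.94 hours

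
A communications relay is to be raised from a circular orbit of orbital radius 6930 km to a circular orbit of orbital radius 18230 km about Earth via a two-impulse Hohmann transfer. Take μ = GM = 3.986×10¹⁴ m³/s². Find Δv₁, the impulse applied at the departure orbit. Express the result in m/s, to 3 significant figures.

r₁ = 6930 km = 6.930×10⁶ m.
r₂ = 18230 km = 1.823×10⁷ m.
Transfer ellipse a_t = (r₁ + r₂)/2 = 1.258×10⁷ m.
At r₁: circular v_c1 = √(μ/r₁) = 7584 m/s; transfer-perigee v_p = √[μ(2/r₁ − 1/a_t)] = 9130 m/s.
Δv₁ = v_p − v_c1 = 1546 m/s.

Δv ≈ 1550 m/s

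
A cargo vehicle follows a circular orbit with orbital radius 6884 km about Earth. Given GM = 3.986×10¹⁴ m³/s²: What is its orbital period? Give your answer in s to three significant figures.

r = 6884 km = 6.884×10⁶ m.
Kepler's third law: T = 2π√(r³/μ) = 2π√((6.884×10⁶)³ / 3.986×10¹⁴).
r³/μ = 8.184×10⁵ s², so T = 2π × 9.047×10² = 5.684×10³ s.

T ≈ 5680 s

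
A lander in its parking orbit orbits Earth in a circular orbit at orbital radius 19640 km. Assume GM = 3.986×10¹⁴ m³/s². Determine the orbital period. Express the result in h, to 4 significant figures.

r = 19640 km = 1.964×10⁷ m.
Kepler's third law: T = 2π√(r³/μ) = 2π√((1.964×10⁷)³ / 3.986×10¹⁴).
r³/μ = 1.901×10⁷ s², so T = 2π × 4.360×10³ = 2.739×10⁴ s.
Converting: 2.739×10⁴ s ÷ 3600 = 7.609 h.

T ≈ 7.609 h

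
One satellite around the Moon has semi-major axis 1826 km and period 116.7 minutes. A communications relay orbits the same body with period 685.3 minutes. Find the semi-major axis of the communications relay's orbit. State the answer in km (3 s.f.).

Kepler's third law: a³ ∝ T², so a₂ = a₁ (T₂/T₁)^(2/3).
T₂/T₁ = 5.872, (T₂/T₁)^(2/3) = 3.255.
a₂ = 1826 × 3.255 = 5943 km.

a₂ ≈ 5940 km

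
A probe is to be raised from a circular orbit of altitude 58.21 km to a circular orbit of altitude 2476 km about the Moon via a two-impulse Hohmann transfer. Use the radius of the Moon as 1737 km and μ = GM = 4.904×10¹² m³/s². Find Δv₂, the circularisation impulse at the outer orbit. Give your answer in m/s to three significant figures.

Δv ≈ 245 m/s

r₁ = 1737 + 58.21 = 1795.2 km = 1.7952×10⁶ m.
r₂ = 1737 + 2476 = 4213.0 km = 4.2130×10⁶ m.
Transfer ellipse a_t = (r₁ + r₂)/2 = 3.004×10⁶ m.
At r₁: circular v_c1 = √(μ/r₁) = 1653 m/s; transfer-perilune v_p = √[μ(2/r₁ − 1/a_t)] = 1957 m/s.
At r₂: circular v_c2 = √(μ/r₂) = 1079 m/s; transfer-apolune v_a = √[μ(2/r₂ − 1/a_t)] = 834.0 m/s.
Δv₂ = v_c2 − v_a = 244.9 m/s.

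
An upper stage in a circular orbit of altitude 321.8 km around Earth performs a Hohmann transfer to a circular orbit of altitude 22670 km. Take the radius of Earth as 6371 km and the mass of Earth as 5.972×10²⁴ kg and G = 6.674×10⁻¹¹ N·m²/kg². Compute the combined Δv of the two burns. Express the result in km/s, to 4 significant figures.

μ = GM = 6.674×10⁻¹¹ × 5.972×10²⁴ = 3.986×10¹⁴ m³/s².
r₁ = 6371 + 321.8 = 6692.8 km = 6.6928×10⁶ m.
r₂ = 6371 + 22670 = 29041 km = 2.9041×10⁷ m.
Transfer ellipse a_t = (r₁ + r₂)/2 = 1.787×10⁷ m.
At r₁: circular v_c1 = √(μ/r₁) = 7717 m/s; transfer-perigee v_p = √[μ(2/r₁ − 1/a_t)] = 9839 m/s.
Δv₁ = v_p − v_c1 = 2122 m/s.
At r₂: circular v_c2 = √(μ/r₂) = 3705 m/s; transfer-apogee v_a = √[μ(2/r₂ − 1/a_t)] = 2267 m/s.
Δv₂ = v_c2 − v_a = 1437 m/s.
Total Δv = Δv₁ + Δv₂ = 3559 m/s = 3.559 km/s.

Δv_total ≈ 3.559 km/s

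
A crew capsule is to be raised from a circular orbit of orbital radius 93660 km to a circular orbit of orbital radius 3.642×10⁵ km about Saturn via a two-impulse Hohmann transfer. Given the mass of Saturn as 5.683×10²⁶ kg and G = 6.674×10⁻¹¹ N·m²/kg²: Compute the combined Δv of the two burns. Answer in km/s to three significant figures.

μ = GM = 6.674×10⁻¹¹ × 5.683×10²⁶ = 3.793×10¹⁶ m³/s².
r₁ = 93660 km = 9.366×10⁷ m.
r₂ = 3.642×10⁵ km = 3.642×10⁸ m.
Transfer ellipse a_t = (r₁ + r₂)/2 = 2.289×10⁸ m.
At r₁: circular v_c1 = √(μ/r₁) = 20120 m/s; transfer-perikrone v_p = √[μ(2/r₁ − 1/a_t)] = 25380 m/s.
Δv₁ = v_p − v_c1 = 5258 m/s.
At r₂: circular v_c2 = √(μ/r₂) = 10200 m/s; transfer-apokrone v_a = √[μ(2/r₂ − 1/a_t)] = 6527 m/s.
Δv₂ = v_c2 − v_a = 3678 m/s.
Total Δv = Δv₁ + Δv₂ = 8936 m/s = 8.936 km/s.

Δv_total ≈ 8.94 km/s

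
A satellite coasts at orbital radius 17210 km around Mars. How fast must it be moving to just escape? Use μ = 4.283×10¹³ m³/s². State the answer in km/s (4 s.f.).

v_esc ≈ 2.231 km/s

r = 17210 km = 1.721×10⁷ m.
Escape speed v_esc = √(2μ/r) = √(2 × 4.283×10¹³ / 1.721×10⁷) = √(4.977×10⁶) = 2231 m/s.
= 2.231 km/s.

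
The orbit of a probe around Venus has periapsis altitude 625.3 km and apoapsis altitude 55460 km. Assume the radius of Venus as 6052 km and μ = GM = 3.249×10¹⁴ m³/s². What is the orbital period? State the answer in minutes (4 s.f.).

r_p = 6052 + 625.3 = 6677.3 km = 6.6773×10⁶ m.
r_a = 6052 + 55460 = 61512 km = 6.1512×10⁷ m.
Semi-major axis a = (r_p + r_a)/2 = (6677.3 + 61512)/2 = 34095 km = 3.409×10⁷ m.
By Kepler's third law T = 2π√(a³/μ) = 2π × 1.104×10⁴ = 6.940×10⁴ s.
= 1157 minutes.

T ≈ 1157 minutes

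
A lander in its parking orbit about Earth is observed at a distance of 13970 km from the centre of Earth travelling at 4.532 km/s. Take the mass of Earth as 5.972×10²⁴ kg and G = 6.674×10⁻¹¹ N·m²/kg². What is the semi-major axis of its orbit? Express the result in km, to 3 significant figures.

a ≈ 10900 km

μ = GM = 6.674×10⁻¹¹ × 5.972×10²⁴ = 3.986×10¹⁴ m³/s².
r = 1.397×10⁷ m.
Specific orbital energy ε = v²/2 − μ/r = (4532)²/2 − 3.986×10¹⁴/1.397×10⁷ = -1.826×10⁷ J/kg.
Since ε = −μ/(2a), a = −μ/(2ε) = 1.091×10⁷ m = 10913 km.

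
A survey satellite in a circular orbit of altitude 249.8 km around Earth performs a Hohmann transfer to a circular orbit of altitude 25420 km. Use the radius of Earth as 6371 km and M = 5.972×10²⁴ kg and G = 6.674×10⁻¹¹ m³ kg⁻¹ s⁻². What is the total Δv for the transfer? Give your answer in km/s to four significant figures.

Δv_total ≈ 3.685 km/s

μ = GM = 6.674×10⁻¹¹ × 5.972×10²⁴ = 3.986×10¹⁴ m³/s².
r₁ = 6371 + 249.8 = 6620.8 km = 6.6208×10⁶ m.
r₂ = 6371 + 25420 = 31791 km = 3.1791×10⁷ m.
Transfer ellipse a_t = (r₁ + r₂)/2 = 1.921×10⁷ m.
At r₁: circular v_c1 = √(μ/r₁) = 7759 m/s; transfer-perigee v_p = √[μ(2/r₁ − 1/a_t)] = 9982 m/s.
Δv₁ = v_p − v_c1 = 2223 m/s.
At r₂: circular v_c2 = √(μ/r₂) = 3541 m/s; transfer-apogee v_a = √[μ(2/r₂ − 1/a_t)] = 2079 m/s.
Δv₂ = v_c2 − v_a = 1462 m/s.
Total Δv = Δv₁ + Δv₂ = 3685 m/s = 3.685 km/s.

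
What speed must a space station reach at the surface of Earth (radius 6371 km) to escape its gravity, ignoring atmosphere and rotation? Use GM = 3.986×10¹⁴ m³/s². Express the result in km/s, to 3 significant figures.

r = R = 6.371×10⁶ m.
Escape speed v_esc = √(2μ/r) = √(2 × 3.986×10¹⁴ / 6.371×10⁶) = √(1.251×10⁸) = 11190 m/s.
= 11.19 km/s.

v_esc ≈ 11.2 km/s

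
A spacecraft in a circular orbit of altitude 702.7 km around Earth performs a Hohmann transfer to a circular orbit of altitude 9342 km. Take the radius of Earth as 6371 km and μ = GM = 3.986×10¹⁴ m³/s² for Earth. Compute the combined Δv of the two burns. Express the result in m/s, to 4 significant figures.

Δv_total ≈ 2377 m/s

r₁ = 6371 + 702.7 = 7073.7 km = 7.0737×10⁶ m.
r₂ = 6371 + 9342 = 15713 km = 1.5713×10⁷ m.
Transfer ellipse a_t = (r₁ + r₂)/2 = 1.139×10⁷ m.
At r₁: circular v_c1 = √(μ/r₁) = 7507 m/s; transfer-perigee v_p = √[μ(2/r₁ − 1/a_t)] = 8816 m/s.
Δv₁ = v_p − v_c1 = 1309 m/s.
At r₂: circular v_c2 = √(μ/r₂) = 5037 m/s; transfer-apogee v_a = √[μ(2/r₂ − 1/a_t)] = 3969 m/s.
Δv₂ = v_c2 − v_a = 1068 m/s.
Total Δv = Δv₁ + Δv₂ = 2377 m/s.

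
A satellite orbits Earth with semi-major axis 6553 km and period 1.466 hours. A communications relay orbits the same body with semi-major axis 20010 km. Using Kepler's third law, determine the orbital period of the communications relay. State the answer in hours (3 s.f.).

T₂ ≈ 7.82 hours

Kepler's third law: T² ∝ a³, so T₂ = T₁ (a₂/a₁)^(3/2).
a₂/a₁ = 3.054, (a₂/a₁)^(3/2) = 5.336.
T₂ = 1.466 × 5.336 = 7.822 hours.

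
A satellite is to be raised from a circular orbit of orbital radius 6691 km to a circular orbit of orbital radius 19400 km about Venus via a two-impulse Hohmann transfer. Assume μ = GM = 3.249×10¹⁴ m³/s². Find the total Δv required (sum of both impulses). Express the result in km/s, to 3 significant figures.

r₁ = 6691 km = 6.691×10⁶ m.
r₂ = 19400 km = 1.940×10⁷ m.
Transfer ellipse a_t = (r₁ + r₂)/2 = 1.305×10⁷ m.
At r₁: circular v_c1 = √(μ/r₁) = 6968 m/s; transfer-periapsis v_p = √[μ(2/r₁ − 1/a_t)] = 8498 m/s.
Δv₁ = v_p − v_c1 = 1529 m/s.
At r₂: circular v_c2 = √(μ/r₂) = 4092 m/s; transfer-apoapsis v_a = √[μ(2/r₂ − 1/a_t)] = 2931 m/s.
Δv₂ = v_c2 − v_a = 1162 m/s.
Total Δv = Δv₁ + Δv₂ = 2691 m/s = 2.691 km/s.

Δv_total ≈ 2.69 km/s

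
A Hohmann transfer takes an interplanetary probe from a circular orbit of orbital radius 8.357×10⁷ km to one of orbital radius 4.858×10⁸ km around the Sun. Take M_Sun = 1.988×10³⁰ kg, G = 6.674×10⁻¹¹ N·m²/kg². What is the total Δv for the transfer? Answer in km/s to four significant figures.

μ = GM = 6.674×10⁻¹¹ × 1.988×10³⁰ = 1.327×10²⁰ m³/s².
r₁ = 8.357×10⁷ km = 8.357×10¹⁰ m.
r₂ = 4.858×10⁸ km = 4.858×10¹¹ m.
Transfer ellipse a_t = (r₁ + r₂)/2 = 2.847×10¹¹ m.
At r₁: circular v_c1 = √(μ/r₁) = 39850 m/s; transfer-perihelion v_p = √[μ(2/r₁ − 1/a_t)] = 52050 m/s.
Δv₁ = v_p − v_c1 = 12210 m/s.
At r₂: circular v_c2 = √(μ/r₂) = 16530 m/s; transfer-aphelion v_a = √[μ(2/r₂ − 1/a_t)] = 8954 m/s.
Δv₂ = v_c2 − v_a = 7572 m/s.
Total Δv = Δv₁ + Δv₂ = 19780 m/s = 19.78 km/s.

Δv_total ≈ 19.78 km/s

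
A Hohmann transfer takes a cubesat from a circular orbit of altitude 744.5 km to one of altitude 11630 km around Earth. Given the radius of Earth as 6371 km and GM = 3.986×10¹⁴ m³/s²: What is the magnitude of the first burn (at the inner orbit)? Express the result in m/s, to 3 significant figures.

Δv ≈ 1480 m/s

r₁ = 6371 + 744.5 = 7115.5 km = 7.1155×10⁶ m.
r₂ = 6371 + 11630 = 18001 km = 1.8001×10⁷ m.
Transfer ellipse a_t = (r₁ + r₂)/2 = 1.256×10⁷ m.
At r₁: circular v_c1 = √(μ/r₁) = 7485 m/s; transfer-perigee v_p = √[μ(2/r₁ − 1/a_t)] = 8961 m/s.
Δv₁ = v_p − v_c1 = 1476 m/s.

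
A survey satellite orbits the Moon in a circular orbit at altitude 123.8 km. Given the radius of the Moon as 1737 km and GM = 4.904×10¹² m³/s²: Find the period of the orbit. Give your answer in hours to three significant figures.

T ≈ 2.00 hours

r = 1737 + 123.8 = 1860.8 km = 1.8608×10⁶ m.
Kepler's third law: T = 2π√(r³/μ) = 2π√((1.861×10⁶)³ / 4.904×10¹²).
r³/μ = 1.314×10⁶ s², so T = 2π × 1.146×10³ = 7.202×10³ s.
Converting: 7.202×10³ s ÷ 3600 = 2.001 hours.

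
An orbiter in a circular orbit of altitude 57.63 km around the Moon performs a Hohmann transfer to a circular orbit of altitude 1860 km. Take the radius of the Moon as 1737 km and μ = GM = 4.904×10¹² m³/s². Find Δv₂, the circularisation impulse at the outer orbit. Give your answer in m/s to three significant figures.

Δv ≈ 215 m/s

r₁ = 1737 + 57.63 = 1794.6 km = 1.7946×10⁶ m.
r₂ = 1737 + 1860 = 3597.0 km = 3.5970×10⁶ m.
Transfer ellipse a_t = (r₁ + r₂)/2 = 2.696×10⁶ m.
At r₁: circular v_c1 = √(μ/r₁) = 1653 m/s; transfer-perilune v_p = √[μ(2/r₁ − 1/a_t)] = 1909 m/s.
At r₂: circular v_c2 = √(μ/r₂) = 1168 m/s; transfer-apolune v_a = √[μ(2/r₂ − 1/a_t)] = 952.7 m/s.
Δv₂ = v_c2 − v_a = 214.9 m/s.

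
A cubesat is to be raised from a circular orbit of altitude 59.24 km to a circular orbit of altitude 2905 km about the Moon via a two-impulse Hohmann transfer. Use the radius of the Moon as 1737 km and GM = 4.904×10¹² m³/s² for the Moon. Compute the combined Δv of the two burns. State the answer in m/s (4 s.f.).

r₁ = 1737 + 59.24 = 1796.2 km = 1.7962×10⁶ m.
r₂ = 1737 + 2905 = 4642.0 km = 4.6420×10⁶ m.
Transfer ellipse a_t = (r₁ + r₂)/2 = 3.219×10⁶ m.
At r₁: circular v_c1 = √(μ/r₁) = 1652 m/s; transfer-perilune v_p = √[μ(2/r₁ − 1/a_t)] = 1984 m/s.
Δv₁ = v_p − v_c1 = 331.8 m/s.
At r₂: circular v_c2 = √(μ/r₂) = 1028 m/s; transfer-apolune v_a = √[μ(2/r₂ − 1/a_t)] = 767.8 m/s.
Δv₂ = v_c2 − v_a = 260.1 m/s.
Total Δv = Δv₁ + Δv₂ = 591.9 m/s.

Δv_total ≈ 591.9 m/s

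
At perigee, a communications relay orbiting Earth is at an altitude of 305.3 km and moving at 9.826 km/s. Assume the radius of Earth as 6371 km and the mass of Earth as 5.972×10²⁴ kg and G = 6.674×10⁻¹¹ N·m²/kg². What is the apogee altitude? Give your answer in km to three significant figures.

apogee altitude ≈ 21800 km

μ = GM = 6.674×10⁻¹¹ × 5.972×10²⁴ = 3.986×10¹⁴ m³/s².
r_p = 6371 + 305.3 = 6676.3 km = 6.676×10⁶ m.
Specific energy ε = v²/2 − μ/r = -1.142×10⁷ J/kg, so a = −μ/(2ε) = 1.744×10⁷ m.
The apsides satisfy r_p + r_a = 2a, so the apogee radius is 2a − r_p = 2.821×10⁷ m = 28212 km.
Apogee altitude = 28212 − 6371 = 21841 km.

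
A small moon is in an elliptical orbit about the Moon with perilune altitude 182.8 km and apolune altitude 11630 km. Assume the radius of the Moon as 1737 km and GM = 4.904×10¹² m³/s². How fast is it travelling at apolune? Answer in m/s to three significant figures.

r_p = 1737 + 182.8 = 1919.8 km = 1.9198×10⁶ m.
r_a = 1737 + 11630 = 13367 km = 1.3367×10⁷ m.
Semi-major axis a = (r_p + r_a)/2 = 7643.4 km = 7.643×10⁶ m.
Vis-viva: v² = μ(2/r − 1/a) = 4.904×10¹² × (1.496×10⁻⁷ − 1.308×10⁻⁷) = 9.215×10⁴ m²/s².
v = 303.6 m/s.

v ≈ 304 m/s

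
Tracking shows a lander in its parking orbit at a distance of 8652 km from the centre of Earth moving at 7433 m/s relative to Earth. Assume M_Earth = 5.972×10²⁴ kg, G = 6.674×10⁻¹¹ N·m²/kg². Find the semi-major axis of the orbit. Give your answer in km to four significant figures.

μ = GM = 6.674×10⁻¹¹ × 5.972×10²⁴ = 3.986×10¹⁴ m³/s².
r = 8.652×10⁶ m.
Specific orbital energy ε = v²/2 − μ/r = (7433)²/2 − 3.986×10¹⁴/8.652×10⁶ = -1.844×10⁷ J/kg.
Since ε = −μ/(2a), a = −μ/(2ε) = 1.081×10⁷ m = 10806 km.

a ≈ 10810 km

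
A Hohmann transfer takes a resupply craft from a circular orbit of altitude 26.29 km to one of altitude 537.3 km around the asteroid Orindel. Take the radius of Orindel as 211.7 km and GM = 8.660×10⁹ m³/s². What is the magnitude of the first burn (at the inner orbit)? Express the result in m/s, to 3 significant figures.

Δv ≈ 44.2 m/s

r₁ = 211.7 + 26.29 = 237.99 km = 2.3799×10⁵ m.
r₂ = 211.7 + 537.3 = 749.00 km = 7.4900×10⁵ m.
Transfer ellipse a_t = (r₁ + r₂)/2 = 4.935×10⁵ m.
At r₁: circular v_c1 = √(μ/r₁) = 190.8 m/s; transfer-periapsis v_p = √[μ(2/r₁ − 1/a_t)] = 235.0 m/s.
Δv₁ = v_p − v_c1 = 44.25 m/s.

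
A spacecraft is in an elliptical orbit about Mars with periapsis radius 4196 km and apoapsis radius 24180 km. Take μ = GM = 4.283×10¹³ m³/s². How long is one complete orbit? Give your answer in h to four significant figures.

Semi-major axis a = (r_p + r_a)/2 = (4196.0 + 24180)/2 = 14188 km = 1.419×10⁷ m.
By Kepler's third law T = 2π√(a³/μ) = 2π × 8.166×10³ = 5.131×10⁴ s.
= 14.25 h.

T ≈ 14.25 h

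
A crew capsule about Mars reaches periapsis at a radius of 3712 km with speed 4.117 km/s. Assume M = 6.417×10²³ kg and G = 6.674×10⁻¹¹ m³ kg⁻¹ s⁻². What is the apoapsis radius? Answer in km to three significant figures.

μ = GM = 6.674×10⁻¹¹ × 6.417×10²³ = 4.283×10¹³ m³/s².
r_p = 3.712×10⁶ m.
Specific energy ε = v²/2 − μ/r = -3.063×10⁶ J/kg, so a = −μ/(2ε) = 6.992×10⁶ m.
The apsides satisfy r_p + r_a = 2a, so the apoapsis radius is 2a − r_p = 1.027×10⁷ m = 10272 km.

apoapsis radius ≈ 10300 km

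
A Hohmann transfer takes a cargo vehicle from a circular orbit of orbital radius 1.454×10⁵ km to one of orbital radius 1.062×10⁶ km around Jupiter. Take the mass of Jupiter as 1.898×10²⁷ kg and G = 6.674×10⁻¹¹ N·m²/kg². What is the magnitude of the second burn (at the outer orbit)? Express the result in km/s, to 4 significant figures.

Δv ≈ 5.562 km/s

μ = GM = 6.674×10⁻¹¹ × 1.898×10²⁷ = 1.267×10¹⁷ m³/s².
r₁ = 1.454×10⁵ km = 1.454×10⁸ m.
r₂ = 1.062×10⁶ km = 1.062×10⁹ m.
Transfer ellipse a_t = (r₁ + r₂)/2 = 6.037×10⁸ m.
At r₁: circular v_c1 = √(μ/r₁) = 29520 m/s; transfer-perijove v_p = √[μ(2/r₁ − 1/a_t)] = 39150 m/s.
At r₂: circular v_c2 = √(μ/r₂) = 10920 m/s; transfer-apojove v_a = √[μ(2/r₂ − 1/a_t)] = 5360 m/s.
Δv₂ = v_c2 − v_a = 5562 m/s.
= 5.562 km/s.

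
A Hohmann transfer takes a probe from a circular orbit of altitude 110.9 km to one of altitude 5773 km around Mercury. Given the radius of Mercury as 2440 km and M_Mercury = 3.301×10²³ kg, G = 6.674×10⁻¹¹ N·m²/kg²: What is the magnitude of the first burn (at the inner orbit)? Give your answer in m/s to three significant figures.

Δv ≈ 692 m/s

μ = GM = 6.674×10⁻¹¹ × 3.301×10²³ = 2.203×10¹³ m³/s².
r₁ = 2440 + 110.9 = 2550.9 km = 2.5509×10⁶ m.
r₂ = 2440 + 5773 = 8213.0 km = 8.2130×10⁶ m.
Transfer ellipse a_t = (r₁ + r₂)/2 = 5.382×10⁶ m.
At r₁: circular v_c1 = √(μ/r₁) = 2939 m/s; transfer-periherm v_p = √[μ(2/r₁ − 1/a_t)] = 3630 m/s.
Δv₁ = v_p − v_c1 = 691.6 m/s.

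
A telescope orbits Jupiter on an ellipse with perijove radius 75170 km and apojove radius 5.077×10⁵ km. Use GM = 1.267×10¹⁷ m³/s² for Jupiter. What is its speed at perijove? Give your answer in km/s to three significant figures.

Semi-major axis a = (r_p + r_a)/2 = 2.9144×10⁵ km = 2.914×10⁸ m.
Vis-viva: v² = μ(2/r − 1/a) = 1.267×10¹⁷ × (2.661×10⁻⁸ − 3.431×10⁻⁹) = 2.936×10⁹ m²/s².
v = 54190 m/s = 54.19 km/s.

v ≈ 54.2 km/s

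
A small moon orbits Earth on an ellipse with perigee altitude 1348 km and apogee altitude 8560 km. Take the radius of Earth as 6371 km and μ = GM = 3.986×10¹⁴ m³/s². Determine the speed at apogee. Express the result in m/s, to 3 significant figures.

r_p = 6371 + 1348 = 7719.0 km = 7.7190×10⁶ m.
r_a = 6371 + 8560 = 14931 km = 1.4931×10⁷ m.
Semi-major axis a = (r_p + r_a)/2 = 11325 km = 1.132×10⁷ m.
Vis-viva: v² = μ(2/r − 1/a) = 3.986×10¹⁴ × (1.339×10⁻⁷ − 8.830×10⁻⁸) = 1.820×10⁷ m²/s².
v = 4266 m/s.

v ≈ 4270 m/s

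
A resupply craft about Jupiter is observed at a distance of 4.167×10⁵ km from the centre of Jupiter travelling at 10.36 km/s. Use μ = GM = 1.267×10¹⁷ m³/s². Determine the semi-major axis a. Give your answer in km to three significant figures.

r = 4.167×10⁸ m.
Specific orbital energy ε = v²/2 − μ/r = (10360)²/2 − 1.267×10¹⁷/4.167×10⁸ = -2.504×10⁸ J/kg.
Since ε = −μ/(2a), a = −μ/(2ε) = 2.530×10⁸ m = 2.5300×10⁵ km.

a ≈ 2.53×10⁵ km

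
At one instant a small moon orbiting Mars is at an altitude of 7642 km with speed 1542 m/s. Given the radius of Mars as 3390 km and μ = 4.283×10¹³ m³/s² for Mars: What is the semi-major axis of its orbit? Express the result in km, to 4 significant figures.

r = 3390 + 7642 = 11032 km = 1.103×10⁷ m.
Vis-viva rearranged: 1/a = 2/r − v²/μ = 1.813×10⁻⁷ − 5.552×10⁻⁸ = 1.258×10⁻⁷ m⁻¹.
a = 7.951×10⁶ m = 7950.7 km.

a ≈ 7951 km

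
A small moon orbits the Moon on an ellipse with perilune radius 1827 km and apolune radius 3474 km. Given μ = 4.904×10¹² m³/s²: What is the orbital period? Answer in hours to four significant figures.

Semi-major axis a = (r_p + r_a)/2 = (1827.0 + 3474.0)/2 = 2650.5 km = 2.650×10⁶ m.
By Kepler's third law T = 2π√(a³/μ) = 2π × 1.949×10³ = 1.224×10⁴ s.
= 3.401 hours.

T ≈ 3.401 hours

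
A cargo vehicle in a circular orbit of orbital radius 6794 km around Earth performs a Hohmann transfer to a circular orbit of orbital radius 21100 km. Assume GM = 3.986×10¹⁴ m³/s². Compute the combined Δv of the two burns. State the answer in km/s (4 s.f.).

r₁ = 6794 km = 6.794×10⁶ m.
r₂ = 21100 km = 2.110×10⁷ m.
Transfer ellipse a_t = (r₁ + r₂)/2 = 1.395×10⁷ m.
At r₁: circular v_c1 = √(μ/r₁) = 7660 m/s; transfer-perigee v_p = √[μ(2/r₁ − 1/a_t)] = 9421 m/s.
Δv₁ = v_p − v_c1 = 1762 m/s.
At r₂: circular v_c2 = √(μ/r₂) = 4346 m/s; transfer-apogee v_a = √[μ(2/r₂ − 1/a_t)] = 3034 m/s.
Δv₂ = v_c2 − v_a = 1313 m/s.
Total Δv = Δv₁ + Δv₂ = 3074 m/s = 3.074 km/s.

Δv_total ≈ 3.074 km/s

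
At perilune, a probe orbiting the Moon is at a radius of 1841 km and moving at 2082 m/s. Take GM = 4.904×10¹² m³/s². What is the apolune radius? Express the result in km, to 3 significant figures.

apolune radius ≈ 8040 km

r_p = 1.841×10⁶ m.
Specific energy ε = v²/2 − μ/r = -4.964×10⁵ J/kg, so a = −μ/(2ε) = 4.939×10⁶ m.
The apsides satisfy r_p + r_a = 2a, so the apolune radius is 2a − r_p = 8.038×10⁶ m = 8038.0 km.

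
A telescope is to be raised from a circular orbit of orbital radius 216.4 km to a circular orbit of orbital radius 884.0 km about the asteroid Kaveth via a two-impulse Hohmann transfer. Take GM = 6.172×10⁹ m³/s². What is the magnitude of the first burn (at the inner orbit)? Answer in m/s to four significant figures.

Δv ≈ 45.18 m/s

r₁ = 216.4 km = 2.164×10⁵ m.
r₂ = 884.0 km = 8.840×10⁵ m.
Transfer ellipse a_t = (r₁ + r₂)/2 = 5.502×10⁵ m.
At r₁: circular v_c1 = √(μ/r₁) = 168.9 m/s; transfer-periapsis v_p = √[μ(2/r₁ − 1/a_t)] = 214.1 m/s.
Δv₁ = v_p − v_c1 = 45.18 m/s.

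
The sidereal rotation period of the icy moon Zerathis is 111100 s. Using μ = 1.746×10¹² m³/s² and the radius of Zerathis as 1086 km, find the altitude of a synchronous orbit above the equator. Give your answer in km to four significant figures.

A synchronous orbit has period T, so by Kepler's third law a = (μT²/4π²)^(1/3).
μT²/4π² = 1.746×10¹² × (1.111×10⁵)² / 39.48 = 5.459×10²⁰ m³.
a = 8.173×10⁶ m = 8172.8 km.
Altitude h = a − R = 8172.8 − 1086 = 7086.8 km.

h_sync ≈ 7087 km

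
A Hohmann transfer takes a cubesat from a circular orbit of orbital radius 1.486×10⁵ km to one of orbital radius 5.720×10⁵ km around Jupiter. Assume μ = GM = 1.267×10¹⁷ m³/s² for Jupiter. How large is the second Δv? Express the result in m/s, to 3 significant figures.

r₁ = 1.486×10⁵ km = 1.486×10⁸ m.
r₂ = 5.720×10⁵ km = 5.720×10⁸ m.
Transfer ellipse a_t = (r₁ + r₂)/2 = 3.603×10⁸ m.
At r₁: circular v_c1 = √(μ/r₁) = 29200 m/s; transfer-perijove v_p = √[μ(2/r₁ − 1/a_t)] = 36790 m/s.
At r₂: circular v_c2 = √(μ/r₂) = 14880 m/s; transfer-apojove v_a = √[μ(2/r₂ − 1/a_t)] = 9558 m/s.
Δv₂ = v_c2 − v_a = 5325 m/s.

Δv ≈ 5320 m/s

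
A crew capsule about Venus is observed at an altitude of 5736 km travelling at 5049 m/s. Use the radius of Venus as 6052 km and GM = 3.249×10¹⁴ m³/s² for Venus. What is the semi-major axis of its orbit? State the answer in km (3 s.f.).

r = 6052 + 5736 = 11788 km = 1.179×10⁷ m.
Vis-viva rearranged: 1/a = 2/r − v²/μ = 1.697×10⁻⁷ − 7.846×10⁻⁸ = 9.120×10⁻⁸ m⁻¹.
a = 1.096×10⁷ m = 10965 km.

a ≈ 11000 km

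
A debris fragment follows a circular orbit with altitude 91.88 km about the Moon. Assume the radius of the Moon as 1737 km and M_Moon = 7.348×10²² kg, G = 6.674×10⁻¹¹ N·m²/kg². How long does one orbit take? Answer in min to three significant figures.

μ = GM = 6.674×10⁻¹¹ × 7.348×10²² = 4.904×10¹² m³/s².
r = 1737 + 91.88 = 1828.9 km = 1.8289×10⁶ m.
Kepler's third law: T = 2π√(r³/μ) = 2π√((1.829×10⁶)³ / 4.904×10¹²).
r³/μ = 1.247×10⁶ s², so T = 2π × 1.117×10³ = 7.017×10³ s.
Converting: 7.017×10³ s ÷ 60.00 = 117.0 min.

T ≈ 117 min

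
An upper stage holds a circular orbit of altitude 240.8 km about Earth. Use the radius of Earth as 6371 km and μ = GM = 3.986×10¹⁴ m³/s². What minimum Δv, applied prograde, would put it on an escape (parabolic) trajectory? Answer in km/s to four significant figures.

Δv ≈ 3.216 km/s

r = 6371 + 240.8 = 6611.8 km = 6.6118×10⁶ m.
Circular speed v_c = √(μ/r) = 7764 m/s.
Escape speed v_esc = √(2μ/r) = √2 × v_c = 10980 m/s.
Δv = v_esc − v_c = 3216 m/s = 3.216 km/s.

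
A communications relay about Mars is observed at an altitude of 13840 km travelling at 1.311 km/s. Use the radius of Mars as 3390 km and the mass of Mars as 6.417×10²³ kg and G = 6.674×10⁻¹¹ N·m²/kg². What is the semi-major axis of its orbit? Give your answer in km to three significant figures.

a ≈ 13200 km

μ = GM = 6.674×10⁻¹¹ × 6.417×10²³ = 4.283×10¹³ m³/s².
r = 3390 + 13840 = 17230 km = 1.723×10⁷ m.
Vis-viva rearranged: 1/a = 2/r − v²/μ = 1.161×10⁻⁷ − 4.013×10⁻⁸ = 7.594×10⁻⁸ m⁻¹.
a = 1.317×10⁷ m = 13167 km.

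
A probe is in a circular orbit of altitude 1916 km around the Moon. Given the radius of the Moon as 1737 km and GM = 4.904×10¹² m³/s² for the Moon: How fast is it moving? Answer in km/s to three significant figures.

v ≈ 1.16 km/s

r = 1737 + 1916 = 3653.0 km = 3.6530×10⁶ m.
For a circular orbit v = √(μ/r) = √(4.904×10¹² / 3.653×10⁶) = √(1.342×10⁶) = 1159 m/s.
That is 1.159 km/s.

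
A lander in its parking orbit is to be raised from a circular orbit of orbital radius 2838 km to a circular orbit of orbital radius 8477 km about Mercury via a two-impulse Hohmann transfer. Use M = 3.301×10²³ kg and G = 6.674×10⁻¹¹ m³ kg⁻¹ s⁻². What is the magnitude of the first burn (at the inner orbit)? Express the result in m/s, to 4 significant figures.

μ = GM = 6.674×10⁻¹¹ × 3.301×10²³ = 2.203×10¹³ m³/s².
r₁ = 2838 km = 2.838×10⁶ m.
r₂ = 8477 km = 8.477×10⁶ m.
Transfer ellipse a_t = (r₁ + r₂)/2 = 5.658×10⁶ m.
At r₁: circular v_c1 = √(μ/r₁) = 2786 m/s; transfer-periherm v_p = √[μ(2/r₁ − 1/a_t)] = 3411 m/s.
Δv₁ = v_p − v_c1 = 624.3 m/s.

Δv ≈ 624.3 m/s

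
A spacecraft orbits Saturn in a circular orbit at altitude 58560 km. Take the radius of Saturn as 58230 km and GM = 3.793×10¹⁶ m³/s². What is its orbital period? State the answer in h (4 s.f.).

r = 58230 + 58560 = 116790 km = 1.1679×10⁸ m.
Kepler's third law: T = 2π√(r³/μ) = 2π√((1.168×10⁸)³ / 3.793×10¹⁶).
r³/μ = 4.200×10⁷ s², so T = 2π × 6.481×10³ = 4.072×10⁴ s.
Converting: 4.072×10⁴ s ÷ 3600 = 11.31 h.

T ≈ 11.31 h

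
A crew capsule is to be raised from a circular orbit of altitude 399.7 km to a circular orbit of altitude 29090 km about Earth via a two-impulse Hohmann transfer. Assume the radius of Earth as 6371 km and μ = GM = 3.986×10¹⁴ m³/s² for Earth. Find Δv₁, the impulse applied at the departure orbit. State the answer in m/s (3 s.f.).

Δv ≈ 2270 m/s

r₁ = 6371 + 399.7 = 6770.7 km = 6.7707×10⁶ m.
r₂ = 6371 + 29090 = 35461 km = 3.5461×10⁷ m.
Transfer ellipse a_t = (r₁ + r₂)/2 = 2.112×10⁷ m.
At r₁: circular v_c1 = √(μ/r₁) = 7673 m/s; transfer-perigee v_p = √[μ(2/r₁ − 1/a_t)] = 9943 m/s.
Δv₁ = v_p − v_c1 = 2270 m/s.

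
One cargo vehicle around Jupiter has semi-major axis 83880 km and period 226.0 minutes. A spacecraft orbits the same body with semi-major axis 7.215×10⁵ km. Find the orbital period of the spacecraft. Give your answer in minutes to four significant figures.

Kepler's third law: T² ∝ a³, so T₂ = T₁ (a₂/a₁)^(3/2).
a₂/a₁ = 8.602, (a₂/a₁)^(3/2) = 25.23.
T₂ = 226.0 × 25.23 = 5701 minutes.

T₂ ≈ 5701 minutes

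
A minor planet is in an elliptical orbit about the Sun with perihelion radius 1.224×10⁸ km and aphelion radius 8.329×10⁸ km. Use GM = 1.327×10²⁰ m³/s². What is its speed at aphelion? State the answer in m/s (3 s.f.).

Semi-major axis a = (r_p + r_a)/2 = 4.7765×10⁸ km = 4.776×10¹¹ m.
Vis-viva: v² = μ(2/r − 1/a) = 1.327×10²⁰ × (2.401×10⁻¹² − 2.094×10⁻¹²) = 4.083×10⁷ m²/s².
v = 6390 m/s.

v ≈ 6390 m/s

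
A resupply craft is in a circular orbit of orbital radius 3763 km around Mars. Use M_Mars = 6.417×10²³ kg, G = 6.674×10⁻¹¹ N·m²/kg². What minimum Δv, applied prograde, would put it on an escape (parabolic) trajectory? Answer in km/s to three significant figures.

μ = GM = 6.674×10⁻¹¹ × 6.417×10²³ = 4.283×10¹³ m³/s².
r = 3763 km = 3.763×10⁶ m.
Circular speed v_c = √(μ/r) = 3374 m/s.
Escape speed v_esc = √(2μ/r) = √2 × v_c = 4771 m/s.
Δv = v_esc − v_c = 1397 m/s = 1.397 km/s.

Δv ≈ 1.40 km/s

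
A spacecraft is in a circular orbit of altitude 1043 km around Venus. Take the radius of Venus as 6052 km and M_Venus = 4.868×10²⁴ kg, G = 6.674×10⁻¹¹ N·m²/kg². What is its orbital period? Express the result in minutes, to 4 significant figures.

μ = GM = 6.674×10⁻¹¹ × 4.868×10²⁴ = 3.249×10¹⁴ m³/s².
r = 6052 + 1043 = 7095.0 km = 7.0950×10⁶ m.
Kepler's third law: T = 2π√(r³/μ) = 2π√((7.095×10⁶)³ / 3.249×10¹⁴).
r³/μ = 1.099×10⁶ s², so T = 2π × 1.048×10³ = 6.588×10³ s.
Converting: 6.588×10³ s ÷ 60.00 = 109.8 minutes.

T ≈ 109.8 minutes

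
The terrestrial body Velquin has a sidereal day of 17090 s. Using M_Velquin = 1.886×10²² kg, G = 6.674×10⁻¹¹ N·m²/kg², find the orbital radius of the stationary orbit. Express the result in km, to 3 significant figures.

μ = GM = 6.674×10⁻¹¹ × 1.886×10²² = 1.259×10¹² m³/s².
A synchronous orbit has period T, so by Kepler's third law a = (μT²/4π²)^(1/3).
μT²/4π² = 1.259×10¹² × (1.709×10⁴)² / 39.48 = 9.312×10¹⁸ m³.
a = 2.104×10⁶ m = 2103.9 km.

r_sync ≈ 2100 km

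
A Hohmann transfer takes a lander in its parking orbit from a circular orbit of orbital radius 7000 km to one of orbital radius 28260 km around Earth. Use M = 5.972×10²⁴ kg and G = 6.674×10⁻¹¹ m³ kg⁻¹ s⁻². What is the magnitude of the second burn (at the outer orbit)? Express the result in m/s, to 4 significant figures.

Δv ≈ 1389 m/s

μ = GM = 6.674×10⁻¹¹ × 5.972×10²⁴ = 3.986×10¹⁴ m³/s².
r₁ = 7000 km = 7.000×10⁶ m.
r₂ = 28260 km = 2.826×10⁷ m.
Transfer ellipse a_t = (r₁ + r₂)/2 = 1.763×10⁷ m.
At r₁: circular v_c1 = √(μ/r₁) = 7546 m/s; transfer-perigee v_p = √[μ(2/r₁ − 1/a_t)] = 9554 m/s.
At r₂: circular v_c2 = √(μ/r₂) = 3755 m/s; transfer-apogee v_a = √[μ(2/r₂ − 1/a_t)] = 2366 m/s.
Δv₂ = v_c2 − v_a = 1389 m/s.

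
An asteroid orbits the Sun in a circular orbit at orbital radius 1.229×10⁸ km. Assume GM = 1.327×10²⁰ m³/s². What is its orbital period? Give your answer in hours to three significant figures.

T ≈ 6530 hours

r = 1.229×10⁸ km = 1.229×10¹¹ m.
Kepler's third law: T = 2π√(r³/μ) = 2π√((1.229×10¹¹)³ / 1.327×10²⁰).
r³/μ = 1.399×10¹³ s², so T = 2π × 3.740×10⁶ = 2.350×10⁷ s.
Converting: 2.350×10⁷ s ÷ 3600 = 6528 hours.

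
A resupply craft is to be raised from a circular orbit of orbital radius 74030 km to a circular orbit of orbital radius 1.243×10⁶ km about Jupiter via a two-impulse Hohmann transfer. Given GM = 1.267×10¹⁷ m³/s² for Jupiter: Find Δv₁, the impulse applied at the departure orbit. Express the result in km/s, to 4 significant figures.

r₁ = 74030 km = 7.403×10⁷ m.
r₂ = 1.243×10⁶ km = 1.243×10⁹ m.
Transfer ellipse a_t = (r₁ + r₂)/2 = 6.585×10⁸ m.
At r₁: circular v_c1 = √(μ/r₁) = 41370 m/s; transfer-perijove v_p = √[μ(2/r₁ − 1/a_t)] = 56840 m/s.
Δv₁ = v_p − v_c1 = 15470 m/s.
= 15.47 km/s.

Δv ≈ 15.47 km/s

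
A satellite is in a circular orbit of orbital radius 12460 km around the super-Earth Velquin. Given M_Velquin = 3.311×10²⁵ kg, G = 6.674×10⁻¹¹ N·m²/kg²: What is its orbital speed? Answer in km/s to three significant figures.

v ≈ 13.3 km/s

μ = GM = 6.674×10⁻¹¹ × 3.311×10²⁵ = 2.210×10¹⁵ m³/s².
r = 12460 km = 1.246×10⁷ m.
For a circular orbit v = √(μ/r) = √(2.210×10¹⁵ / 1.246×10⁷) = √(1.773×10⁸) = 13320 m/s.
That is 13.32 km/s.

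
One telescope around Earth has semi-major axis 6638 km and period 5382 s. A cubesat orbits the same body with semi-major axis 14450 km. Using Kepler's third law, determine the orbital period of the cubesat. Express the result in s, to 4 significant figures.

Kepler's third law: T² ∝ a³, so T₂ = T₁ (a₂/a₁)^(3/2).
a₂/a₁ = 2.177, (a₂/a₁)^(3/2) = 3.212.
T₂ = 5382 × 3.212 = 17290 s.

T₂ ≈ 17290 s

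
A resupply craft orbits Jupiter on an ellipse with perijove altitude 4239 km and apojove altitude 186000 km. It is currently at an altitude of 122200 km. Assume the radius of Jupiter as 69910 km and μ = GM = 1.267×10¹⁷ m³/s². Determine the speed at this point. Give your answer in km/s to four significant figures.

v ≈ 23.48 km/s

r_p = 69910 + 4239 = 74149 km = 7.4149×10⁷ m.
r_a = 69910 + 186000 = 255910 km = 2.5591×10⁸ m.
r = 69910 + 122200 = 1.9211×10⁵ km = 1.921×10⁸ m.
Semi-major axis a = (r_p + r_a)/2 = 1.6503×10⁵ km = 1.650×10⁸ m.
Vis-viva: v² = μ(2/r − 1/a) = 1.267×10¹⁷ × (1.041×10⁻⁸ − 6.060×10⁻⁹) = 5.513×10⁸ m²/s².
v = 23480 m/s = 23.48 km/s.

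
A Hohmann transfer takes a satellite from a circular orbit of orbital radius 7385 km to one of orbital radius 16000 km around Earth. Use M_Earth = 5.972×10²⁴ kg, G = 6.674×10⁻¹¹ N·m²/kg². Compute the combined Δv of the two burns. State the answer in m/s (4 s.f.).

Δv_total ≈ 2272 m/s

μ = GM = 6.674×10⁻¹¹ × 5.972×10²⁴ = 3.986×10¹⁴ m³/s².
r₁ = 7385 km = 7.385×10⁶ m.
r₂ = 16000 km = 1.600×10⁷ m.
Transfer ellipse a_t = (r₁ + r₂)/2 = 1.169×10⁷ m.
At r₁: circular v_c1 = √(μ/r₁) = 7346 m/s; transfer-perigee v_p = √[μ(2/r₁ − 1/a_t)] = 8594 m/s.
Δv₁ = v_p − v_c1 = 1247 m/s.
At r₂: circular v_c2 = √(μ/r₂) = 4991 m/s; transfer-apogee v_a = √[μ(2/r₂ − 1/a_t)] = 3967 m/s.
Δv₂ = v_c2 − v_a = 1024 m/s.
Total Δv = Δv₁ + Δv₂ = 2272 m/s.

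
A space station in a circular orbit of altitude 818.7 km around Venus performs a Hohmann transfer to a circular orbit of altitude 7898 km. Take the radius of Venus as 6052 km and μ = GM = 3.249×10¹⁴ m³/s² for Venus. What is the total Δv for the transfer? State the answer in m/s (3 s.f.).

r₁ = 6052 + 818.7 = 6870.7 km = 6.8707×10⁶ m.
r₂ = 6052 + 7898 = 13950 km = 1.3950×10⁷ m.
Transfer ellipse a_t = (r₁ + r₂)/2 = 1.041×10⁷ m.
At r₁: circular v_c1 = √(μ/r₁) = 6877 m/s; transfer-periapsis v_p = √[μ(2/r₁ − 1/a_t)] = 7960 m/s.
Δv₁ = v_p − v_c1 = 1084 m/s.
At r₂: circular v_c2 = √(μ/r₂) = 4826 m/s; transfer-apoapsis v_a = √[μ(2/r₂ − 1/a_t)] = 3921 m/s.
Δv₂ = v_c2 − v_a = 905.4 m/s.
Total Δv = Δv₁ + Δv₂ = 1989 m/s.

Δv_total ≈ 1990 m/s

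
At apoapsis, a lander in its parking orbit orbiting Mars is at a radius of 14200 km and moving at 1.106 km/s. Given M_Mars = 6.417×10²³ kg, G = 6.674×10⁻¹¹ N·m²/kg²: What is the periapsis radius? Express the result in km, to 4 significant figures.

μ = GM = 6.674×10⁻¹¹ × 6.417×10²³ = 4.283×10¹³ m³/s².
r_a = 1.420×10⁷ m.
Specific energy ε = v²/2 − μ/r = -2.404×10⁶ J/kg, so a = −μ/(2ε) = 8.906×10⁶ m.
The apsides satisfy r_p + r_a = 2a, so the periapsis radius is 2a − r_a = 3.612×10⁶ m = 3612.2 km.

periapsis radius ≈ 3612 km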